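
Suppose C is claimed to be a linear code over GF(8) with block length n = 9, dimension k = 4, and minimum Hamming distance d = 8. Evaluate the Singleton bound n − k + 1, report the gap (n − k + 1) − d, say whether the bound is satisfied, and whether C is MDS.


Singleton RHS = n − k + 1 = 6, slack = -2, bound violated (no such code; not MDS).

Singleton bound: d ≤ n − k + 1.
Here n = 9, k = 4, so n − k + 1 = 6.
Given d = 8, check d ≤ 6: NO.
Slack = (n − k + 1) − d = -2.
The slack is negative: d = 8 exceeds n − k + 1 = 6 by 2, so the Singleton bound is violated and no linear [9, 4, 8]_8 code can exist. In particular it is not MDS (MDS requires d = n − k + 1 exactly).
Description: the claimed parameters are [9, 4, 8]_8; such a code would be impossible (violates the Singleton bound).


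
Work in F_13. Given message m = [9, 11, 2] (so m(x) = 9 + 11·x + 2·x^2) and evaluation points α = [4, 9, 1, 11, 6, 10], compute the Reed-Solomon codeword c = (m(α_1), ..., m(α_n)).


c = [7, 10, 9, 8, 4, 7]

Message polynomial: m(x) = 9 + 11·x + 2·x^2 (mod 13).
For each evaluation point α_i, compute m(α_i) mod 13:
  α_1 = 4: Horner steps 2 → 6 → 7, so m(4) = 7.
  α_2 = 9: Horner steps 2 → 3 → 10, so m(9) = 10.
  α_3 = 1: Horner steps 2 → 0 → 9, so m(1) = 9.
  α_4 = 11: Horner steps 2 → 7 → 8, so m(11) = 8.
  α_5 = 6: Horner steps 2 → 10 → 4, so m(6) = 4.
  α_6 = 10: Horner steps 2 → 5 → 7, so m(10) = 7.
Codeword c = [7, 10, 9, 8, 4, 7] ∈ F_13^6.


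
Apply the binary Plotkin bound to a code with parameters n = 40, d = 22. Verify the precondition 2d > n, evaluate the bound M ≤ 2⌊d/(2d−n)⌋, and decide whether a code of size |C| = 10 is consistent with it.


Plotkin bound M ≤ 10; given |C| = 10 ≤ bound (satisfied).

Check applicability: 2d = 44, n = 40.
2d − n = 4 > 0, so Plotkin applies.
Compute d/(2d−n) = 22/4 ≈ 5.5000.
⌊d/(2d−n)⌋ = 5.
Plotkin bound: M ≤ 2·5 = 10.
Given |C| = 10, check: satisfied.
This |C| is at the Plotkin bound.


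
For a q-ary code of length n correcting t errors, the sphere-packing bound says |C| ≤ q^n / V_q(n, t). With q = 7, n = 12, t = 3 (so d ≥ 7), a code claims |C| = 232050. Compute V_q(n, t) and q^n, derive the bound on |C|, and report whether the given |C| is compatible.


V_q(n, t) = 49969, q^n = 13841287201, Hamming bound = 276997, |C| = 232050 ≤ bound (satisfied).

Step 1: Compute V_q(n, t) = Σ_{j=0}^3 C(n, j) (q−1)^j.
  j = 0: C(12,0)·(6)^0 = 1·1 = 1.
  j = 1: C(12,1)·(6)^1 = 12·6 = 72.
  j = 2: C(12,2)·(6)^2 = 66·36 = 2376.
  j = 3: C(12,3)·(6)^3 = 220·216 = 47520.
  V_q(n, t) = 1 + 72 + 2376 + 47520 = 49969.
Step 2: q^n = 7^12 = 13841287201.
Step 3: Hamming bound ⌊q^n / V_q(n,t)⌋ = ⌊13841287201/49969⌋ = 276997.
Step 4: Compare |C| = 232050 to 276997: satisfied.
The claimed |C| lies below the Hamming bound.


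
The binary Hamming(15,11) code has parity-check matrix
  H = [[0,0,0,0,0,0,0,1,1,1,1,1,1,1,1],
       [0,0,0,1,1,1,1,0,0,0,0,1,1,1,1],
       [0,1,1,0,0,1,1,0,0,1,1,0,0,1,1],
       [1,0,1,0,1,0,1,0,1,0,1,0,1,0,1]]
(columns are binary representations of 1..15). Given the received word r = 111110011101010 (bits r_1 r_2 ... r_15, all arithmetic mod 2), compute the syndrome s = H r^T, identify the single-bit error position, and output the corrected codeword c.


s = (1, 0, 0, 0)^T, error position = 8, corrected codeword c = 111110001101010

Compute s = H r^T mod 2 one row at a time:
  s_1 = 1 + 1 + 1 + 0 + 1 + 0 + 1 + 0 = 5 ≡ 1 (mod 2).
  s_2 = 1 + 1 + 0 + 0 + 1 + 0 + 1 + 0 = 4 ≡ 0 (mod 2).
  s_3 = 1 + 1 + 0 + 0 + 1 + 0 + 1 + 0 = 4 ≡ 0 (mod 2).
  s_4 = 1 + 1 + 1 + 0 + 1 + 0 + 0 + 0 = 4 ≡ 0 (mod 2).
s = (1, 0, 0, 0)^T — this equals column 8 of H (binary 1000), so error is at position 8.
Correct: flip bit 8 of r = 111110011101010 to get c = 111110001101010.


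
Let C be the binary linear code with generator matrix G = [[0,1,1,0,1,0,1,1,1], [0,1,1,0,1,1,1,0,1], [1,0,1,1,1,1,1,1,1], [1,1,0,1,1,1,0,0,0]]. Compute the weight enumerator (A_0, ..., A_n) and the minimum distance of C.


Weight distribution: A_0 = 1, A_1 = 1, A_2 = 1, A_3 = 1, A_4 = 2, A_5 = 5, A_6 = 3, A_7 = 1, A_8 = 1. Minimum distance d = 1.

Enumerate all 2^4 = 16 messages m ∈ F_2^4.
For each, compute codeword c = mG in F_2^9, then tally its weight.
  m = 0000 → c = 000000000, weight = 0.
  m = 1000 → c = 011010111, weight = 6.
  m = 0100 → c = 011011101, weight = 6.
  m = 1100 → c = 000001010, weight = 2.
  m = 0010 → c = 101111111, weight = 8.
  m = 1010 → c = 110101000, weight = 4.
  m = 0110 → c = 110100010, weight = 4.
  m = 1110 → c = 101110101, weight = 6.
  m = 0001 → c = 110111000, weight = 5.
  m = 1001 → c = 101101111, weight = 7.
  m = 0101 → c = 101100101, weight = 5.
  m = 1101 → c = 110110010, weight = 5.
  m = 0011 → c = 011000111, weight = 5.
  m = 1011 → c = 000010000, weight = 1.
  m = 0111 → c = 000011010, weight = 3.
  m = 1111 → c = 011001101, weight = 5.
Tally weights:
  weight 0: 1 codewords.
  weight 1: 1 codewords.
  weight 2: 1 codewords.
  weight 3: 1 codewords.
  weight 4: 2 codewords.
  weight 5: 5 codewords.
  weight 6: 3 codewords.
  weight 7: 1 codewords.
  weight 8: 1 codewords.
Minimum distance d = smallest w > 0 with A_w > 0 = 1.
Sanity: Σ A_w = 16 = 2^4 = 16 ✓.


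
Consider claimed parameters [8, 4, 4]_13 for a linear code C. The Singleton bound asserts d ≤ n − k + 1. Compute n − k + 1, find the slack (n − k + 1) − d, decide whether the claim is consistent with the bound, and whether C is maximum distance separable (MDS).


Singleton RHS = n − k + 1 = 5, slack = 1, bound satisfied, not MDS.

Singleton bound: d ≤ n − k + 1.
Here n = 8, k = 4, so n − k + 1 = 5.
Given d = 4, check d ≤ 5: YES.
Slack = (n − k + 1) − d = 1.
The code is NOT MDS (slack = 1 > 0).
Description: the claimed parameters are [8, 4, 4]_13; such a code would be non-MDS.


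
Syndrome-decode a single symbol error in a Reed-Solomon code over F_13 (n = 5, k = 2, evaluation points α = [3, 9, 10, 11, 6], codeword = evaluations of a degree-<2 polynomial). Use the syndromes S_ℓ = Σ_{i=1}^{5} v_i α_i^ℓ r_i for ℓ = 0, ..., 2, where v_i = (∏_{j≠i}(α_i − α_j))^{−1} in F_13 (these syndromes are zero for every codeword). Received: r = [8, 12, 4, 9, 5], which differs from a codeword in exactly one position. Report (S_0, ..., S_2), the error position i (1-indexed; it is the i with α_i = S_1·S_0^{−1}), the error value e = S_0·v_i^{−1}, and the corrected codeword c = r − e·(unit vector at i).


S = (4, 11, 1), error at position 5, error magnitude e = 8, c = [8, 12, 4, 9, 10].

Step 1: column multipliers v_i = (∏_{j≠i}(α_i − α_j))^{−1} mod 13.
  i = 1 (α = 3): (3−9)(3−10)(3−11)(3−6) = (−6)·(−7)·(−8)·(−3) = 1008 ≡ 7, so v_1 = 7^{−1} = 2 (mod 13).
  i = 2 (α = 9): (9−3)(9−10)(9−11)(9−6) = 6·(−1)·(−2)·3 = 36 ≡ 10, so v_2 = 10^{−1} = 4 (mod 13).
  i = 3 (α = 10): (10−3)(10−9)(10−11)(10−6) = 7·1·(−1)·4 = −28 ≡ 11, so v_3 = 11^{−1} = 6 (mod 13).
  i = 4 (α = 11): (11−3)(11−9)(11−10)(11−6) = 8·2·1·5 = 80 ≡ 2, so v_4 = 2^{−1} = 7 (mod 13).
  i = 5 (α = 6): (6−3)(6−9)(6−10)(6−11) = 3·(−3)·(−4)·(−5) = −180 ≡ 2, so v_5 = 2^{−1} = 7 (mod 13).
  v = [2, 4, 6, 7, 7].
Step 2: syndromes of r = [8, 12, 4, 9, 5] (all sums mod 13).
  S_0 = Σ v_i r_i = 2·8 + 4·12 + 6·4 + 7·9 + 7·5 = 186 ≡ 4.
  S_1 = Σ v_i α_i r_i = 2·3·8 + 4·9·12 + 6·10·4 + 7·11·9 + 7·6·5 = 1623 ≡ 11.
  α_i^2 mod 13 = [9, 3, 9, 4, 10].
  S_2 = Σ v_i α_i^2 r_i = 2·9·8 + 4·3·12 + 6·9·4 + 7·4·9 + 7·10·5 = 1106 ≡ 1.
  S = (4, 11, 1) ≠ 0, so r is not a codeword (an error is present).
Step 3: locate the error. For a single error e at position i, S_ℓ = v_i·e·α_i^ℓ, so α_err = S_1/S_0.
  S_0^{−1} = 4^{−1} = 10 (mod 13), so α_err = 11·10 = 110 ≡ 6 = α_5. Error position i = 5.
  Consistency check: S_2/S_1 = 1·6 = 6 ≡ 6 = α_err ✓ (single-error assumption holds).
Step 4: error magnitude e = S_0/v_5 = S_0·∏_{j≠5}(α_5 − α_j) = 4·2 = 8 ≡ 8 (mod 13).
Step 5: correct position 5: c_5 = r_5 − e = 5 − 8 ≡ 10 (mod 13). Hence c = [8, 12, 4, 9, 10].
  Check: interpolating c through the α_i gives m(x) = 6 + 5·x (degree < 2) with m(α_i) = c_i for every i, so c is indeed a codeword.


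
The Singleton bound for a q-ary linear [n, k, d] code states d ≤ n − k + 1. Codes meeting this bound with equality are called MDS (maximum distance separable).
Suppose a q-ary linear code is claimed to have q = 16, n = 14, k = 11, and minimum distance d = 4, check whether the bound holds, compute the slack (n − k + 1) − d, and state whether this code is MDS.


Singleton RHS = n − k + 1 = 4, slack = 0, bound satisfied, MDS.

Singleton bound: d ≤ n − k + 1.
Here n = 14, k = 11, so n − k + 1 = 4.
Given d = 4, check d ≤ 4: YES.
Slack = (n − k + 1) − d = 0.
The code is MDS (slack = 0).
Description: the claimed parameters are [14, 11, 4]_16; such a code would be MDS (meets Singleton bound).


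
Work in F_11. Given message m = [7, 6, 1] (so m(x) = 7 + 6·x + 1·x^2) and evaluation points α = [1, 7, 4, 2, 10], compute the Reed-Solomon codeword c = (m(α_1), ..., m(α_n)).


c = [3, 10, 3, 1, 2]

Message polynomial: m(x) = 7 + 6·x + 1·x^2 (mod 11).
For each evaluation point α_i, compute m(α_i) mod 11:
  α_1 = 1: Horner steps 1 → 7 → 3, so m(1) = 3.
  α_2 = 7: Horner steps 1 → 2 → 10, so m(7) = 10.
  α_3 = 4: Horner steps 1 → 10 → 3, so m(4) = 3.
  α_4 = 2: Horner steps 1 → 8 → 1, so m(2) = 1.
  α_5 = 10: Horner steps 1 → 5 → 2, so m(10) = 2.
Codeword c = [3, 10, 3, 1, 2] ∈ F_11^5.


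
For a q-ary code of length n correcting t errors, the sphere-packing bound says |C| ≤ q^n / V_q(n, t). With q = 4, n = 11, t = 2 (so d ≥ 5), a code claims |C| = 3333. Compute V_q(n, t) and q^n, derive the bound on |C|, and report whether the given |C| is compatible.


V_q(n, t) = 529, q^n = 4194304, Hamming bound = 7928, |C| = 3333 ≤ bound (satisfied).

Step 1: Compute V_q(n, t) = Σ_{j=0}^2 C(n, j) (q−1)^j.
  j = 0: C(11,0)·(3)^0 = 1·1 = 1.
  j = 1: C(11,1)·(3)^1 = 11·3 = 33.
  j = 2: C(11,2)·(3)^2 = 55·9 = 495.
  V_q(n, t) = 1 + 33 + 495 = 529.
Step 2: q^n = 4^11 = 4194304.
Step 3: Hamming bound ⌊q^n / V_q(n,t)⌋ = ⌊4194304/529⌋ = 7928.
Step 4: Compare |C| = 3333 to 7928: satisfied.
The claimed |C| lies below the Hamming bound.


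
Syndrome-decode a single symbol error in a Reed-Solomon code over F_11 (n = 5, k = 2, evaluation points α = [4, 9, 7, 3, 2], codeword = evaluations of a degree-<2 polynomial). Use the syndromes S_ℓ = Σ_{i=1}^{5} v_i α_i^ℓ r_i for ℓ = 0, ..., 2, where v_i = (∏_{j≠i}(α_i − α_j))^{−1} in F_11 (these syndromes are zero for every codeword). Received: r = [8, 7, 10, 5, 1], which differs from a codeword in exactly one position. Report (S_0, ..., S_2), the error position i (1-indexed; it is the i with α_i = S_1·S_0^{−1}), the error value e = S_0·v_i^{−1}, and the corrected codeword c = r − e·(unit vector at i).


S = (4, 5, 9), error at position 1, error magnitude e = 10, c = [9, 7, 10, 5, 1].

Step 1: column multipliers v_i = (∏_{j≠i}(α_i − α_j))^{−1} mod 11.
  i = 1 (α = 4): (4−9)(4−7)(4−3)(4−2) = (−5)·(−3)·1·2 = 30 ≡ 8, so v_1 = 8^{−1} = 7 (mod 11).
  i = 2 (α = 9): (9−4)(9−7)(9−3)(9−2) = 5·2·6·7 = 420 ≡ 2, so v_2 = 2^{−1} = 6 (mod 11).
  i = 3 (α = 7): (7−4)(7−9)(7−3)(7−2) = 3·(−2)·4·5 = −120 ≡ 1, so v_3 = 1^{−1} = 1 (mod 11).
  i = 4 (α = 3): (3−4)(3−9)(3−7)(3−2) = (−1)·(−6)·(−4)·1 = −24 ≡ 9, so v_4 = 9^{−1} = 5 (mod 11).
  i = 5 (α = 2): (2−4)(2−9)(2−7)(2−3) = (−2)·(−7)·(−5)·(−1) = 70 ≡ 4, so v_5 = 4^{−1} = 3 (mod 11).
  v = [7, 6, 1, 5, 3].
Step 2: syndromes of r = [8, 7, 10, 5, 1] (all sums mod 11).
  S_0 = Σ v_i r_i = 7·8 + 6·7 + 1·10 + 5·5 + 3·1 = 136 ≡ 4.
  S_1 = Σ v_i α_i r_i = 7·4·8 + 6·9·7 + 1·7·10 + 5·3·5 + 3·2·1 = 753 ≡ 5.
  α_i^2 mod 11 = [5, 4, 5, 9, 4].
  S_2 = Σ v_i α_i^2 r_i = 7·5·8 + 6·4·7 + 1·5·10 + 5·9·5 + 3·4·1 = 735 ≡ 9.
  S = (4, 5, 9) ≠ 0, so r is not a codeword (an error is present).
Step 3: locate the error. For a single error e at position i, S_ℓ = v_i·e·α_i^ℓ, so α_err = S_1/S_0.
  S_0^{−1} = 4^{−1} = 3 (mod 11), so α_err = 5·3 = 15 ≡ 4 = α_1. Error position i = 1.
  Consistency check: S_2/S_1 = 9·9 = 81 ≡ 4 = α_err ✓ (single-error assumption holds).
Step 4: error magnitude e = S_0/v_1 = S_0·∏_{j≠1}(α_1 − α_j) = 4·8 = 32 ≡ 10 (mod 11).
Step 5: correct position 1: c_1 = r_1 − e = 8 − 10 ≡ 9 (mod 11). Hence c = [9, 7, 10, 5, 1].
  Check: interpolating c through the α_i gives m(x) = 4 + 4·x (degree < 2) with m(α_i) = c_i for every i, so c is indeed a codeword.


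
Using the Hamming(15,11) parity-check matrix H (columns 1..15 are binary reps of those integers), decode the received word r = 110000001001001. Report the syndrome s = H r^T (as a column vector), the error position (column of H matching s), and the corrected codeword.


s = (1, 0, 0, 1)^T, error position = 9, corrected codeword c = 110000000001001

Compute s = H r^T mod 2 one row at a time:
  s_1 = 0 + 1 + 0 + 0 + 1 + 0 + 0 + 1 = 3 ≡ 1 (mod 2).
  s_2 = 0 + 0 + 0 + 0 + 1 + 0 + 0 + 1 = 2 ≡ 0 (mod 2).
  s_3 = 1 + 0 + 0 + 0 + 0 + 0 + 0 + 1 = 2 ≡ 0 (mod 2).
  s_4 = 1 + 0 + 0 + 0 + 1 + 0 + 0 + 1 = 3 ≡ 1 (mod 2).
s = (1, 0, 0, 1)^T — this equals column 9 of H (binary 1001), so error is at position 9.
Correct: flip bit 9 of r = 110000001001001 to get c = 110000000001001.


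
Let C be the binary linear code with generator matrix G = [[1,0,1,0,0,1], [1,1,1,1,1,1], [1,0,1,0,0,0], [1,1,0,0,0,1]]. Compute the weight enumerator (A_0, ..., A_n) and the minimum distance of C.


Weight distribution: A_0 = 1, A_1 = 1, A_2 = 3, A_3 = 6, A_4 = 3, A_5 = 1, A_6 = 1. Minimum distance d = 1.

Enumerate all 2^4 = 16 messages m ∈ F_2^4.
For each, compute codeword c = mG in F_2^6, then tally its weight.
  m = 0000 → c = 000000, weight = 0.
  m = 1000 → c = 101001, weight = 3.
  m = 0100 → c = 111111, weight = 6.
  m = 1100 → c = 010110, weight = 3.
  m = 0010 → c = 101000, weight = 2.
  m = 1010 → c = 000001, weight = 1.
  m = 0110 → c = 010111, weight = 4.
  m = 1110 → c = 111110, weight = 5.
  m = 0001 → c = 110001, weight = 3.
  m = 1001 → c = 011000, weight = 2.
  m = 0101 → c = 001110, weight = 3.
  m = 1101 → c = 100111, weight = 4.
  m = 0011 → c = 011001, weight = 3.
  m = 1011 → c = 110000, weight = 2.
  m = 0111 → c = 100110, weight = 3.
  m = 1111 → c = 001111, weight = 4.
Tally weights:
  weight 0: 1 codewords.
  weight 1: 1 codewords.
  weight 2: 3 codewords.
  weight 3: 6 codewords.
  weight 4: 3 codewords.
  weight 5: 1 codewords.
  weight 6: 1 codewords.
Minimum distance d = smallest w > 0 with A_w > 0 = 1.
Sanity: Σ A_w = 16 = 2^4 = 16 ✓.


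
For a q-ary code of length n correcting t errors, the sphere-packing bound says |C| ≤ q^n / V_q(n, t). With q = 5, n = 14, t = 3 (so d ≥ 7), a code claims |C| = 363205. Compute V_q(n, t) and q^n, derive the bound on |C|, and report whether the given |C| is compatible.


V_q(n, t) = 24809, q^n = 6103515625, Hamming bound = 246020, |C| = 363205 > bound (violated).

Step 1: Compute V_q(n, t) = Σ_{j=0}^3 C(n, j) (q−1)^j.
  j = 0: C(14,0)·(4)^0 = 1·1 = 1.
  j = 1: C(14,1)·(4)^1 = 14·4 = 56.
  j = 2: C(14,2)·(4)^2 = 91·16 = 1456.
  j = 3: C(14,3)·(4)^3 = 364·64 = 23296.
  V_q(n, t) = 1 + 56 + 1456 + 23296 = 24809.
Step 2: q^n = 5^14 = 6103515625.
Step 3: Hamming bound ⌊q^n / V_q(n,t)⌋ = ⌊6103515625/24809⌋ = 246020.
Step 4: Compare |C| = 363205 to 246020: violated.
The claimed |C| lies above the Hamming bound, so no 5-ary code of length 14 with d ≥ 7 can have 363205 codewords.


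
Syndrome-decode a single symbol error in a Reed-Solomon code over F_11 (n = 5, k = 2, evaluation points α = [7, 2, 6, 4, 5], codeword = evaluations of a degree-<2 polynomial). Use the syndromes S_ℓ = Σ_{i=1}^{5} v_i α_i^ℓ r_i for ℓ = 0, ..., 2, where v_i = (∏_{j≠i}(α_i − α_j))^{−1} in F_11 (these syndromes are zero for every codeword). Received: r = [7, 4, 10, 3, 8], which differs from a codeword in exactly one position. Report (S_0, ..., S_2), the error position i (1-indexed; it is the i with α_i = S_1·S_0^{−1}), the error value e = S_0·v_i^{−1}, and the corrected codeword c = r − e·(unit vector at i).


S = (10, 5, 8), error at position 3, error magnitude e = 8, c = [7, 4, 2, 3, 8].

Step 1: column multipliers v_i = (∏_{j≠i}(α_i − α_j))^{−1} mod 11.
  i = 1 (α = 7): (7−2)(7−6)(7−4)(7−5) = 5·1·3·2 = 30 ≡ 8, so v_1 = 8^{−1} = 7 (mod 11).
  i = 2 (α = 2): (2−7)(2−6)(2−4)(2−5) = (−5)·(−4)·(−2)·(−3) = 120 ≡ 10, so v_2 = 10^{−1} = 10 (mod 11).
  i = 3 (α = 6): (6−7)(6−2)(6−4)(6−5) = (−1)·4·2·1 = −8 ≡ 3, so v_3 = 3^{−1} = 4 (mod 11).
  i = 4 (α = 4): (4−7)(4−2)(4−6)(4−5) = (−3)·2·(−2)·(−1) = −12 ≡ 10, so v_4 = 10^{−1} = 10 (mod 11).
  i = 5 (α = 5): (5−7)(5−2)(5−6)(5−4) = (−2)·3·(−1)·1 = 6 ≡ 6, so v_5 = 6^{−1} = 2 (mod 11).
  v = [7, 10, 4, 10, 2].
Step 2: syndromes of r = [7, 4, 10, 3, 8] (all sums mod 11).
  S_0 = Σ v_i r_i = 7·7 + 10·4 + 4·10 + 10·3 + 2·8 = 175 ≡ 10.
  S_1 = Σ v_i α_i r_i = 7·7·7 + 10·2·4 + 4·6·10 + 10·4·3 + 2·5·8 = 863 ≡ 5.
  α_i^2 mod 11 = [5, 4, 3, 5, 3].
  S_2 = Σ v_i α_i^2 r_i = 7·5·7 + 10·4·4 + 4·3·10 + 10·5·3 + 2·3·8 = 723 ≡ 8.
  S = (10, 5, 8) ≠ 0, so r is not a codeword (an error is present).
Step 3: locate the error. For a single error e at position i, S_ℓ = v_i·e·α_i^ℓ, so α_err = S_1/S_0.
  S_0^{−1} = 10^{−1} = 10 (mod 11), so α_err = 5·10 = 50 ≡ 6 = α_3. Error position i = 3.
  Consistency check: S_2/S_1 = 8·9 = 72 ≡ 6 = α_err ✓ (single-error assumption holds).
Step 4: error magnitude e = S_0/v_3 = S_0·∏_{j≠3}(α_3 − α_j) = 10·3 = 30 ≡ 8 (mod 11).
Step 5: correct position 3: c_3 = r_3 − e = 10 − 8 ≡ 2 (mod 11). Hence c = [7, 4, 2, 3, 8].
  Check: interpolating c through the α_i gives m(x) = 5 + 5·x (degree < 2) with m(α_i) = c_i for every i, so c is indeed a codeword.


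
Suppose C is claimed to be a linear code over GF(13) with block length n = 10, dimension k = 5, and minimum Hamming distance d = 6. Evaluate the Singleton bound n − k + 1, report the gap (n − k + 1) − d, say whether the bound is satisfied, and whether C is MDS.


Singleton RHS = n − k + 1 = 6, slack = 0, bound satisfied, MDS.

Singleton bound: d ≤ n − k + 1.
Here n = 10, k = 5, so n − k + 1 = 6.
Given d = 6, check d ≤ 6: YES.
Slack = (n − k + 1) − d = 0.
The code is MDS (slack = 0).
Description: the claimed parameters are [10, 5, 6]_13; such a code would be MDS (meets Singleton bound).


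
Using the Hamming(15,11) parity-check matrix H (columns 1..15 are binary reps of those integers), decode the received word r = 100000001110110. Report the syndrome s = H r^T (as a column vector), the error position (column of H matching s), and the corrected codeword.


s = (1, 0, 1, 0)^T, error position = 10, corrected codeword c = 100000001010110

Compute s = H r^T mod 2 one row at a time:
  s_1 = 0 + 1 + 1 + 1 + 0 + 1 + 1 + 0 = 5 ≡ 1 (mod 2).
  s_2 = 0 + 0 + 0 + 0 + 0 + 1 + 1 + 0 = 2 ≡ 0 (mod 2).
  s_3 = 0 + 0 + 0 + 0 + 1 + 1 + 1 + 0 = 3 ≡ 1 (mod 2).
  s_4 = 1 + 0 + 0 + 0 + 1 + 1 + 1 + 0 = 4 ≡ 0 (mod 2).
s = (1, 0, 1, 0)^T — this equals column 10 of H (binary 1010), so error is at position 10.
Correct: flip bit 10 of r = 100000001110110 to get c = 100000001010110.


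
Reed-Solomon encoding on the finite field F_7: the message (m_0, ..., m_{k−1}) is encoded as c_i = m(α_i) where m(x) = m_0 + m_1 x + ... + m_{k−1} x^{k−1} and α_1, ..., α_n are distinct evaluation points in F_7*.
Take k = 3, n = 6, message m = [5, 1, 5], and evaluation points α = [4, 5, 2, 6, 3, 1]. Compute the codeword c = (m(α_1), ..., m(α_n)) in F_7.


c = [5, 2, 6, 2, 4, 4]

Message polynomial: m(x) = 5 + 1·x + 5·x^2 (mod 7).
For each evaluation point α_i, compute m(α_i) mod 7:
  α_1 = 4: Horner steps 5 → 0 → 5, so m(4) = 5.
  α_2 = 5: Horner steps 5 → 5 → 2, so m(5) = 2.
  α_3 = 2: Horner steps 5 → 4 → 6, so m(2) = 6.
  α_4 = 6: Horner steps 5 → 3 → 2, so m(6) = 2.
  α_5 = 3: Horner steps 5 → 2 → 4, so m(3) = 4.
  α_6 = 1: Horner steps 5 → 6 → 4, so m(1) = 4.
Codeword c = [5, 2, 6, 2, 4, 4] ∈ F_7^6.


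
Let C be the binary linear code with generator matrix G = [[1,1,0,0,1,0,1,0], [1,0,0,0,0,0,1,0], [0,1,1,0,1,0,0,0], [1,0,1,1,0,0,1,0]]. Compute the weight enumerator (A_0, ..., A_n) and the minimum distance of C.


Weight distribution: A_0 = 1, A_1 = 2, A_2 = 3, A_3 = 4, A_4 = 3, A_5 = 2, A_6 = 1. Minimum distance d = 1.

Enumerate all 2^4 = 16 messages m ∈ F_2^4.
For each, compute codeword c = mG in F_2^8, then tally its weight.
  m = 0000 → c = 00000000, weight = 0.
  m = 1000 → c = 11001010, weight = 4.
  m = 0100 → c = 10000010, weight = 2.
  m = 1100 → c = 01001000, weight = 2.
  m = 0010 → c = 01101000, weight = 3.
  m = 1010 → c = 10100010, weight = 3.
  m = 0110 → c = 11101010, weight = 5.
  m = 1110 → c = 00100000, weight = 1.
  m = 0001 → c = 10110010, weight = 4.
  m = 1001 → c = 01111000, weight = 4.
  m = 0101 → c = 00110000, weight = 2.
  m = 1101 → c = 11111010, weight = 6.
  m = 0011 → c = 11011010, weight = 5.
  m = 1011 → c = 00010000, weight = 1.
  m = 0111 → c = 01011000, weight = 3.
  m = 1111 → c = 10010010, weight = 3.
Tally weights:
  weight 0: 1 codewords.
  weight 1: 2 codewords.
  weight 2: 3 codewords.
  weight 3: 4 codewords.
  weight 4: 3 codewords.
  weight 5: 2 codewords.
  weight 6: 1 codewords.
Minimum distance d = smallest w > 0 with A_w > 0 = 1.
Sanity: Σ A_w = 16 = 2^4 = 16 ✓.


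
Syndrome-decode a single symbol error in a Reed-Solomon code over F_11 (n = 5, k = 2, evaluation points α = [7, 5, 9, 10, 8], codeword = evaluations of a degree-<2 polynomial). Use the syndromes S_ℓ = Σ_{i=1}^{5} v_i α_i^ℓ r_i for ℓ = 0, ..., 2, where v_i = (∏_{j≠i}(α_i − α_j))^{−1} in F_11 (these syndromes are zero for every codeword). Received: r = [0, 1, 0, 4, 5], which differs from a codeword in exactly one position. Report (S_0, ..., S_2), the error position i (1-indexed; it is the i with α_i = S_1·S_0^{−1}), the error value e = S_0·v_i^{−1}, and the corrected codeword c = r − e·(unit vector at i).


S = (4, 3, 5), error at position 3, error magnitude e = 1, c = [0, 1, 10, 4, 5].

Step 1: column multipliers v_i = (∏_{j≠i}(α_i − α_j))^{−1} mod 11.
  i = 1 (α = 7): (7−5)(7−9)(7−10)(7−8) = 2·(−2)·(−3)·(−1) = −12 ≡ 10, so v_1 = 10^{−1} = 10 (mod 11).
  i = 2 (α = 5): (5−7)(5−9)(5−10)(5−8) = (−2)·(−4)·(−5)·(−3) = 120 ≡ 10, so v_2 = 10^{−1} = 10 (mod 11).
  i = 3 (α = 9): (9−7)(9−5)(9−10)(9−8) = 2·4·(−1)·1 = −8 ≡ 3, so v_3 = 3^{−1} = 4 (mod 11).
  i = 4 (α = 10): (10−7)(10−5)(10−9)(10−8) = 3·5·1·2 = 30 ≡ 8, so v_4 = 8^{−1} = 7 (mod 11).
  i = 5 (α = 8): (8−7)(8−5)(8−9)(8−10) = 1·3·(−1)·(−2) = 6 ≡ 6, so v_5 = 6^{−1} = 2 (mod 11).
  v = [10, 10, 4, 7, 2].
Step 2: syndromes of r = [0, 1, 0, 4, 5] (all sums mod 11).
  S_0 = Σ v_i r_i = 10·0 + 10·1 + 4·0 + 7·4 + 2·5 = 48 ≡ 4.
  S_1 = Σ v_i α_i r_i = 10·7·0 + 10·5·1 + 4·9·0 + 7·10·4 + 2·8·5 = 410 ≡ 3.
  α_i^2 mod 11 = [5, 3, 4, 1, 9].
  S_2 = Σ v_i α_i^2 r_i = 10·5·0 + 10·3·1 + 4·4·0 + 7·1·4 + 2·9·5 = 148 ≡ 5.
  S = (4, 3, 5) ≠ 0, so r is not a codeword (an error is present).
Step 3: locate the error. For a single error e at position i, S_ℓ = v_i·e·α_i^ℓ, so α_err = S_1/S_0.
  S_0^{−1} = 4^{−1} = 3 (mod 11), so α_err = 3·3 = 9 ≡ 9 = α_3. Error position i = 3.
  Consistency check: S_2/S_1 = 5·4 = 20 ≡ 9 = α_err ✓ (single-error assumption holds).
Step 4: error magnitude e = S_0/v_3 = S_0·∏_{j≠3}(α_3 − α_j) = 4·3 = 12 ≡ 1 (mod 11).
Step 5: correct position 3: c_3 = r_3 − e = 0 − 1 ≡ 10 (mod 11). Hence c = [0, 1, 10, 4, 5].
  Check: interpolating c through the α_i gives m(x) = 9 + 5·x (degree < 2) with m(α_i) = c_i for every i, so c is indeed a codeword.


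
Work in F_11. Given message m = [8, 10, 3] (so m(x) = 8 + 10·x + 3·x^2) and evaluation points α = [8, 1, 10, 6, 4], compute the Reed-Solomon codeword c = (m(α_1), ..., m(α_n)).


c = [5, 10, 1, 0, 8]

Message polynomial: m(x) = 8 + 10·x + 3·x^2 (mod 11).
For each evaluation point α_i, compute m(α_i) mod 11:
  α_1 = 8: Horner steps 3 → 1 → 5, so m(8) = 5.
  α_2 = 1: Horner steps 3 → 2 → 10, so m(1) = 10.
  α_3 = 10: Horner steps 3 → 7 → 1, so m(10) = 1.
  α_4 = 6: Horner steps 3 → 6 → 0, so m(6) = 0.
  α_5 = 4: Horner steps 3 → 0 → 8, so m(4) = 8.
Codeword c = [5, 10, 1, 0, 8] ∈ F_11^5.


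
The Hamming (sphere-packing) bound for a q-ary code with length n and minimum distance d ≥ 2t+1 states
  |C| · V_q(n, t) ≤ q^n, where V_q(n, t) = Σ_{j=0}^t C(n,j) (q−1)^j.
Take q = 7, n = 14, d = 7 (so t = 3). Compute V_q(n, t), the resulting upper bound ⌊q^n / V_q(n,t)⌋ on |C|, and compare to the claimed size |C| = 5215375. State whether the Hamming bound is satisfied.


V_q(n, t) = 81985, q^n = 678223072849, Hamming bound = 8272526, |C| = 5215375 ≤ bound (satisfied).

Step 1: Compute V_q(n, t) = Σ_{j=0}^3 C(n, j) (q−1)^j.
  j = 0: C(14,0)·(6)^0 = 1·1 = 1.
  j = 1: C(14,1)·(6)^1 = 14·6 = 84.
  j = 2: C(14,2)·(6)^2 = 91·36 = 3276.
  j = 3: C(14,3)·(6)^3 = 364·216 = 78624.
  V_q(n, t) = 1 + 84 + 3276 + 78624 = 81985.
Step 2: q^n = 7^14 = 678223072849.
Step 3: Hamming bound ⌊q^n / V_q(n,t)⌋ = ⌊678223072849/81985⌋ = 8272526.
Step 4: Compare |C| = 5215375 to 8272526: satisfied.
The claimed |C| lies below the Hamming bound.


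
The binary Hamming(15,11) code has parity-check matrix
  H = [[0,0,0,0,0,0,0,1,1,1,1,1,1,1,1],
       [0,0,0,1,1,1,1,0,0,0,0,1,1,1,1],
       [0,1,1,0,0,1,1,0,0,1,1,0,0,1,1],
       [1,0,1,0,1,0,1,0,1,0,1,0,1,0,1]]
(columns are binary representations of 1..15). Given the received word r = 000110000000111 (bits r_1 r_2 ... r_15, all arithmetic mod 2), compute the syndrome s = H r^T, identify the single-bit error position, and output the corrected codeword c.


s = (1, 1, 0, 1)^T, error position = 13, corrected codeword c = 000110000000011

Compute s = H r^T mod 2 one row at a time:
  s_1 = 0 + 0 + 0 + 0 + 0 + 1 + 1 + 1 = 3 ≡ 1 (mod 2).
  s_2 = 1 + 1 + 0 + 0 + 0 + 1 + 1 + 1 = 5 ≡ 1 (mod 2).
  s_3 = 0 + 0 + 0 + 0 + 0 + 0 + 1 + 1 = 2 ≡ 0 (mod 2).
  s_4 = 0 + 0 + 1 + 0 + 0 + 0 + 1 + 1 = 3 ≡ 1 (mod 2).
s = (1, 1, 0, 1)^T — this equals column 13 of H (binary 1101), so error is at position 13.
Correct: flip bit 13 of r = 000110000000111 to get c = 000110000000011.


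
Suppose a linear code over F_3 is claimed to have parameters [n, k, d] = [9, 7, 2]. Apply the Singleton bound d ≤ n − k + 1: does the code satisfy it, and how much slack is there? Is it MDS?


Singleton RHS = n − k + 1 = 3, slack = 1, bound satisfied, not MDS.

Singleton bound: d ≤ n − k + 1.
Here n = 9, k = 7, so n − k + 1 = 3.
Given d = 2, check d ≤ 3: YES.
Slack = (n − k + 1) − d = 1.
The code is NOT MDS (slack = 1 > 0).
Description: the claimed parameters are [9, 7, 2]_3; such a code would be non-MDS.


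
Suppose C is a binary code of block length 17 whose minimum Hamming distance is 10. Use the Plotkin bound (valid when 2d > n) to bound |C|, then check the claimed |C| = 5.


Plotkin bound M ≤ 6; given |C| = 5 ≤ bound (satisfied).

Check applicability: 2d = 20, n = 17.
2d − n = 3 > 0, so Plotkin applies.
Compute d/(2d−n) = 10/3 ≈ 3.3333.
⌊d/(2d−n)⌋ = 3.
Plotkin bound: M ≤ 2·3 = 6.
Given |C| = 5, check: satisfied.
This |C| is below the Plotkin bound.


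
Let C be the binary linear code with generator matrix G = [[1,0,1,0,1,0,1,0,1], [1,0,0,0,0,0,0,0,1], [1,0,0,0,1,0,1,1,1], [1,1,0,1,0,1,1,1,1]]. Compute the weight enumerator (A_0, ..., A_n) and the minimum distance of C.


Weight distribution: A_0 = 1, A_2 = 2, A_3 = 2, A_4 = 2, A_5 = 4, A_6 = 2, A_7 = 2, A_8 = 1. Minimum distance d = 2.

Enumerate all 2^4 = 16 messages m ∈ F_2^4.
For each, compute codeword c = mG in F_2^9, then tally its weight.
  m = 0000 → c = 000000000, weight = 0.
  m = 1000 → c = 101010101, weight = 5.
  m = 0100 → c = 100000001, weight = 2.
  m = 1100 → c = 001010100, weight = 3.
  m = 0010 → c = 100010111, weight = 5.
  m = 1010 → c = 001000010, weight = 2.
  m = 0110 → c = 000010110, weight = 3.
  m = 1110 → c = 101000011, weight = 4.
  m = 0001 → c = 110101111, weight = 7.
  m = 1001 → c = 011111010, weight = 6.
  m = 0101 → c = 010101110, weight = 5.
  m = 1101 → c = 111111011, weight = 8.
  m = 0011 → c = 010111000, weight = 4.
  m = 1011 → c = 111101101, weight = 7.
  m = 0111 → c = 110111001, weight = 6.
  m = 1111 → c = 011101100, weight = 5.
Tally weights:
  weight 0: 1 codewords.
  weight 2: 2 codewords.
  weight 3: 2 codewords.
  weight 4: 2 codewords.
  weight 5: 4 codewords.
  weight 6: 2 codewords.
  weight 7: 2 codewords.
  weight 8: 1 codewords.
Minimum distance d = smallest w > 0 with A_w > 0 = 2.
Sanity: Σ A_w = 16 = 2^4 = 16 ✓.


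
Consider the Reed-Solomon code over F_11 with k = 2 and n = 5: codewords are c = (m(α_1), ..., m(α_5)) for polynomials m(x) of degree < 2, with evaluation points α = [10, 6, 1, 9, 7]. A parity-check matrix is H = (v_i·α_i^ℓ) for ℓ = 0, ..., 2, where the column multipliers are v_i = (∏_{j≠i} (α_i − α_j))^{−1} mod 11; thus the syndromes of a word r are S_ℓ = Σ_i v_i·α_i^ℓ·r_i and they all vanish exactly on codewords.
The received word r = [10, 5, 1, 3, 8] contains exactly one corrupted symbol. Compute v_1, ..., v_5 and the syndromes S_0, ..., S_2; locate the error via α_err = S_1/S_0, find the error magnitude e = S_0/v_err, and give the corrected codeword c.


S = (9, 2, 9), error at position 1, error magnitude e = 4, c = [6, 5, 1, 3, 8].

Step 1: column multipliers v_i = (∏_{j≠i}(α_i − α_j))^{−1} mod 11.
  i = 1 (α = 10): (10−6)(10−1)(10−9)(10−7) = 4·9·1·3 = 108 ≡ 9, so v_1 = 9^{−1} = 5 (mod 11).
  i = 2 (α = 6): (6−10)(6−1)(6−9)(6−7) = (−4)·5·(−3)·(−1) = −60 ≡ 6, so v_2 = 6^{−1} = 2 (mod 11).
  i = 3 (α = 1): (1−10)(1−6)(1−9)(1−7) = (−9)·(−5)·(−8)·(−6) = 2160 ≡ 4, so v_3 = 4^{−1} = 3 (mod 11).
  i = 4 (α = 9): (9−10)(9−6)(9−1)(9−7) = (−1)·3·8·2 = −48 ≡ 7, so v_4 = 7^{−1} = 8 (mod 11).
  i = 5 (α = 7): (7−10)(7−6)(7−1)(7−9) = (−3)·1·6·(−2) = 36 ≡ 3, so v_5 = 3^{−1} = 4 (mod 11).
  v = [5, 2, 3, 8, 4].
Step 2: syndromes of r = [10, 5, 1, 3, 8] (all sums mod 11).
  S_0 = Σ v_i r_i = 5·10 + 2·5 + 3·1 + 8·3 + 4·8 = 119 ≡ 9.
  S_1 = Σ v_i α_i r_i = 5·10·10 + 2·6·5 + 3·1·1 + 8·9·3 + 4·7·8 = 1003 ≡ 2.
  α_i^2 mod 11 = [1, 3, 1, 4, 5].
  S_2 = Σ v_i α_i^2 r_i = 5·1·10 + 2·3·5 + 3·1·1 + 8·4·3 + 4·5·8 = 339 ≡ 9.
  S = (9, 2, 9) ≠ 0, so r is not a codeword (an error is present).
Step 3: locate the error. For a single error e at position i, S_ℓ = v_i·e·α_i^ℓ, so α_err = S_1/S_0.
  S_0^{−1} = 9^{−1} = 5 (mod 11), so α_err = 2·5 = 10 ≡ 10 = α_1. Error position i = 1.
  Consistency check: S_2/S_1 = 9·6 = 54 ≡ 10 = α_err ✓ (single-error assumption holds).
Step 4: error magnitude e = S_0/v_1 = S_0·∏_{j≠1}(α_1 − α_j) = 9·9 = 81 ≡ 4 (mod 11).
Step 5: correct position 1: c_1 = r_1 − e = 10 − 4 ≡ 6 (mod 11). Hence c = [6, 5, 1, 3, 8].
  Check: interpolating c through the α_i gives m(x) = 9 + 3·x (degree < 2) with m(α_i) = c_i for every i, so c is indeed a codeword.


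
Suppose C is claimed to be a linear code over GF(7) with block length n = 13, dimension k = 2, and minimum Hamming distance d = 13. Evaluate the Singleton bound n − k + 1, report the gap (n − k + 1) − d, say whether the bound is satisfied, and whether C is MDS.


Singleton RHS = n − k + 1 = 12, slack = -1, bound violated (no such code; not MDS).

Singleton bound: d ≤ n − k + 1.
Here n = 13, k = 2, so n − k + 1 = 12.
Given d = 13, check d ≤ 12: NO.
Slack = (n − k + 1) − d = -1.
The slack is negative: d = 13 exceeds n − k + 1 = 12 by 1, so the Singleton bound is violated and no linear [13, 2, 13]_7 code can exist. In particular it is not MDS (MDS requires d = n − k + 1 exactly).
Description: the claimed parameters are [13, 2, 13]_7; such a code would be impossible (violates the Singleton bound).


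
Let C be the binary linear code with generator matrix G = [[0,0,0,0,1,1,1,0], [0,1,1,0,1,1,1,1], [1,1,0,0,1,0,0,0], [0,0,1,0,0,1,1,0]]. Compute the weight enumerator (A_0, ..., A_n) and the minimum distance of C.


Weight distribution: A_0 = 1, A_2 = 2, A_3 = 6, A_4 = 3, A_5 = 2, A_6 = 2. Minimum distance d = 2.

Enumerate all 2^4 = 16 messages m ∈ F_2^4.
For each, compute codeword c = mG in F_2^8, then tally its weight.
  m = 0000 → c = 00000000, weight = 0.
  m = 1000 → c = 00001110, weight = 3.
  m = 0100 → c = 01101111, weight = 6.
  m = 1100 → c = 01100001, weight = 3.
  m = 0010 → c = 11001000, weight = 3.
  m = 1010 → c = 11000110, weight = 4.
  m = 0110 → c = 10100111, weight = 5.
  m = 1110 → c = 10101001, weight = 4.
  m = 0001 → c = 00100110, weight = 3.
  m = 1001 → c = 00101000, weight = 2.
  m = 0101 → c = 01001001, weight = 3.
  m = 1101 → c = 01000111, weight = 4.
  m = 0011 → c = 11101110, weight = 6.
  m = 1011 → c = 11100000, weight = 3.
  m = 0111 → c = 10000001, weight = 2.
  m = 1111 → c = 10001111, weight = 5.
Tally weights:
  weight 0: 1 codewords.
  weight 2: 2 codewords.
  weight 3: 6 codewords.
  weight 4: 3 codewords.
  weight 5: 2 codewords.
  weight 6: 2 codewords.
Minimum distance d = smallest w > 0 with A_w > 0 = 2.
Sanity: Σ A_w = 16 = 2^4 = 16 ✓.


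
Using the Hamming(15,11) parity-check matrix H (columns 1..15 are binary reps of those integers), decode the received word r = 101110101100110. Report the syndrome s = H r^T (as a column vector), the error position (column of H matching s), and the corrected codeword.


s = (0, 1, 0, 0)^T, error position = 4, corrected codeword c = 101010101100110

Compute s = H r^T mod 2 one row at a time:
  s_1 = 0 + 1 + 1 + 0 + 0 + 1 + 1 + 0 = 4 ≡ 0 (mod 2).
  s_2 = 1 + 1 + 0 + 1 + 0 + 1 + 1 + 0 = 5 ≡ 1 (mod 2).
  s_3 = 0 + 1 + 0 + 1 + 1 + 0 + 1 + 0 = 4 ≡ 0 (mod 2).
  s_4 = 1 + 1 + 1 + 1 + 1 + 0 + 1 + 0 = 6 ≡ 0 (mod 2).
s = (0, 1, 0, 0)^T — this equals column 4 of H (binary 0100), so error is at position 4.
Correct: flip bit 4 of r = 101110101100110 to get c = 101010101100110.


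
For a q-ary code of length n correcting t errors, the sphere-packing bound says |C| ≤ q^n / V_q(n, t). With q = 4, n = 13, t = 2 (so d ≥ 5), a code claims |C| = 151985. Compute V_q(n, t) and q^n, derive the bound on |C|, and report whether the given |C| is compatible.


V_q(n, t) = 742, q^n = 67108864, Hamming bound = 90443, |C| = 151985 > bound (violated).

Step 1: Compute V_q(n, t) = Σ_{j=0}^2 C(n, j) (q−1)^j.
  j = 0: C(13,0)·(3)^0 = 1·1 = 1.
  j = 1: C(13,1)·(3)^1 = 13·3 = 39.
  j = 2: C(13,2)·(3)^2 = 78·9 = 702.
  V_q(n, t) = 1 + 39 + 702 = 742.
Step 2: q^n = 4^13 = 67108864.
Step 3: Hamming bound ⌊q^n / V_q(n,t)⌋ = ⌊67108864/742⌋ = 90443.
Step 4: Compare |C| = 151985 to 90443: violated.
The claimed |C| lies above the Hamming bound, so no 4-ary code of length 13 with d ≥ 5 can have 151985 codewords.


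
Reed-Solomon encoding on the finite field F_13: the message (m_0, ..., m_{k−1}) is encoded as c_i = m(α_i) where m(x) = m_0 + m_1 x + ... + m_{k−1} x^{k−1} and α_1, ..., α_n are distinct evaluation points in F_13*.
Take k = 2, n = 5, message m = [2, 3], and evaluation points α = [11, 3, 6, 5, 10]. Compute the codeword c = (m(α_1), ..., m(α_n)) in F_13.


c = [9, 11, 7, 4, 6]

Message polynomial: m(x) = 2 + 3·x (mod 13).
For each evaluation point α_i, compute m(α_i) mod 13:
  α_1 = 11: Horner steps 3 → 9, so m(11) = 9.
  α_2 = 3: Horner steps 3 → 11, so m(3) = 11.
  α_3 = 6: Horner steps 3 → 7, so m(6) = 7.
  α_4 = 5: Horner steps 3 → 4, so m(5) = 4.
  α_5 = 10: Horner steps 3 → 6, so m(10) = 6.
Codeword c = [9, 11, 7, 4, 6] ∈ F_13^5.


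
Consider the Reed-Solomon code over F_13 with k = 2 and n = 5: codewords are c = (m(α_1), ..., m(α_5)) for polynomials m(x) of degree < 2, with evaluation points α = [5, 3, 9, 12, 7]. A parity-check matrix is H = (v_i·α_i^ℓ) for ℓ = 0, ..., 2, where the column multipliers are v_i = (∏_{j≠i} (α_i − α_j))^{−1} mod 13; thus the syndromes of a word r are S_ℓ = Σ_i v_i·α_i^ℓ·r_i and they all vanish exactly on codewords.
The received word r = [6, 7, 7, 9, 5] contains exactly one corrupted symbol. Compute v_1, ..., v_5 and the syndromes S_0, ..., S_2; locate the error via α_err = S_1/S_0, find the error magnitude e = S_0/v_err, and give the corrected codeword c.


S = (10, 12, 4), error at position 3, error magnitude e = 3, c = [6, 7, 4, 9, 5].

Step 1: column multipliers v_i = (∏_{j≠i}(α_i − α_j))^{−1} mod 13.
  i = 1 (α = 5): (5−3)(5−9)(5−12)(5−7) = 2·(−4)·(−7)·(−2) = −112 ≡ 5, so v_1 = 5^{−1} = 8 (mod 13).
  i = 2 (α = 3): (3−5)(3−9)(3−12)(3−7) = (−2)·(−6)·(−9)·(−4) = 432 ≡ 3, so v_2 = 3^{−1} = 9 (mod 13).
  i = 3 (α = 9): (9−5)(9−3)(9−12)(9−7) = 4·6·(−3)·2 = −144 ≡ 12, so v_3 = 12^{−1} = 12 (mod 13).
  i = 4 (α = 12): (12−5)(12−3)(12−9)(12−7) = 7·9·3·5 = 945 ≡ 9, so v_4 = 9^{−1} = 3 (mod 13).
  i = 5 (α = 7): (7−5)(7−3)(7−9)(7−12) = 2·4·(−2)·(−5) = 80 ≡ 2, so v_5 = 2^{−1} = 7 (mod 13).
  v = [8, 9, 12, 3, 7].
Step 2: syndromes of r = [6, 7, 7, 9, 5] (all sums mod 13).
  S_0 = Σ v_i r_i = 8·6 + 9·7 + 12·7 + 3·9 + 7·5 = 257 ≡ 10.
  S_1 = Σ v_i α_i r_i = 8·5·6 + 9·3·7 + 12·9·7 + 3·12·9 + 7·7·5 = 1754 ≡ 12.
  α_i^2 mod 13 = [12, 9, 3, 1, 10].
  S_2 = Σ v_i α_i^2 r_i = 8·12·6 + 9·9·7 + 12·3·7 + 3·1·9 + 7·10·5 = 1772 ≡ 4.
  S = (10, 12, 4) ≠ 0, so r is not a codeword (an error is present).
Step 3: locate the error. For a single error e at position i, S_ℓ = v_i·e·α_i^ℓ, so α_err = S_1/S_0.
  S_0^{−1} = 10^{−1} = 4 (mod 13), so α_err = 12·4 = 48 ≡ 9 = α_3. Error position i = 3.
  Consistency check: S_2/S_1 = 4·12 = 48 ≡ 9 = α_err ✓ (single-error assumption holds).
Step 4: error magnitude e = S_0/v_3 = S_0·∏_{j≠3}(α_3 − α_j) = 10·12 = 120 ≡ 3 (mod 13).
Step 5: correct position 3: c_3 = r_3 − e = 7 − 3 ≡ 4 (mod 13). Hence c = [6, 7, 4, 9, 5].
  Check: interpolating c through the α_i gives m(x) = 2 + 6·x (degree < 2) with m(α_i) = c_i for every i, so c is indeed a codeword.


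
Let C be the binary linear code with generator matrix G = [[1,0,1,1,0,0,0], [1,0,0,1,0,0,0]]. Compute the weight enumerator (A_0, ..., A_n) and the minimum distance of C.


Weight distribution: A_0 = 1, A_1 = 1, A_2 = 1, A_3 = 1. Minimum distance d = 1.

Enumerate all 2^2 = 4 messages m ∈ F_2^2.
For each, compute codeword c = mG in F_2^7, then tally its weight.
  m = 00 → c = 0000000, weight = 0.
  m = 10 → c = 1011000, weight = 3.
  m = 01 → c = 1001000, weight = 2.
  m = 11 → c = 0010000, weight = 1.
Tally weights:
  weight 0: 1 codewords.
  weight 1: 1 codewords.
  weight 2: 1 codewords.
  weight 3: 1 codewords.
Minimum distance d = smallest w > 0 with A_w > 0 = 1.
Sanity: Σ A_w = 4 = 2^2 = 4 ✓.


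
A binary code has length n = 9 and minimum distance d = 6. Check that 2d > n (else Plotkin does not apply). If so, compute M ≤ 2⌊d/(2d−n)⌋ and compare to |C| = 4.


Plotkin bound M ≤ 4; given |C| = 4 ≤ bound (satisfied).

Check applicability: 2d = 12, n = 9.
2d − n = 3 > 0, so Plotkin applies.
Compute d/(2d−n) = 6/3 ≈ 2.0000.
⌊d/(2d−n)⌋ = 2.
Plotkin bound: M ≤ 2·2 = 4.
Given |C| = 4, check: satisfied.
This |C| is at the Plotkin bound.
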